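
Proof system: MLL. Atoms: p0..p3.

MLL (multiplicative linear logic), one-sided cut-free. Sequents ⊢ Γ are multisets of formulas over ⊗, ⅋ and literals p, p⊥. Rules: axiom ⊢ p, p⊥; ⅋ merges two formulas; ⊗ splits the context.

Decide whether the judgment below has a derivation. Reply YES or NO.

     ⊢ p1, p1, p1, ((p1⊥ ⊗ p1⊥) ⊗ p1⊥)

Derivation trace:
[⊗]  ⊢ p1, p1, p1, ((p1⊥ ⊗ p1⊥) ⊗ p1⊥)
  [⊗]  ⊢ p1, p1, (p1⊥ ⊗ p1⊥)
    [Ax]  ⊢ p1, p1⊥
    [Ax]  ⊢ p1, p1⊥
  [Ax]  ⊢ p1, p1⊥

Result: YES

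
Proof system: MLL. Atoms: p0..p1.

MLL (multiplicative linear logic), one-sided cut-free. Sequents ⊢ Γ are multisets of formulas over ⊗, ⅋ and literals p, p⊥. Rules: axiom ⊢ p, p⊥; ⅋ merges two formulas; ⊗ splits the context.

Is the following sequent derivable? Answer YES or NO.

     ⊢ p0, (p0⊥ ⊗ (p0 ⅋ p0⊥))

Derivation trace:
[⊗]  ⊢ p0, (p0⊥ ⊗ (p0 ⅋ p0⊥))
  [Ax]  ⊢ p0, p0⊥
  [⅋]  ⊢ (p0 ⅋ p0⊥)
    [Ax]  ⊢ p0, p0⊥

Result: YES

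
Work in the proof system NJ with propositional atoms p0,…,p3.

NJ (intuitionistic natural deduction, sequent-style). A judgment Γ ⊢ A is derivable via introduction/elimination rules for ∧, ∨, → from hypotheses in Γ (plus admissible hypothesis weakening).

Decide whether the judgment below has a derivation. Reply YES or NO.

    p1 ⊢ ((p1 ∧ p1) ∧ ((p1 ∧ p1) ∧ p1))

Proof tree:
[∧I] p1 ⊢ ((p1 ∧ p1) ∧ ((p1 ∧ p1) ∧ p1))
  [∧I] p1 ⊢ (p1 ∧ p1)
    [Ax] p1 ⊢ p1
    [Ax] p1 ⊢ p1
  [∧I] p1 ⊢ ((p1 ∧ p1) ∧ p1)
    [∧I] p1 ⊢ (p1 ∧ p1)
      [Ax] p1 ⊢ p1
      [Ax] p1 ⊢ p1
    [Ax] p1 ⊢ p1

Result: YES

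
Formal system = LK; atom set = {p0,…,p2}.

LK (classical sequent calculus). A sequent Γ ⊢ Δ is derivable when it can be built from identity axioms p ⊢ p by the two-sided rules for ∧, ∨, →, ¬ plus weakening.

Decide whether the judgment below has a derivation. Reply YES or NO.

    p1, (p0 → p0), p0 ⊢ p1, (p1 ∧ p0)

Derivation (root first):
[∧R] p1, (p0 → p0), p0 ⊢ p1, (p1 ∧ p0)
  [WR] p1, p1 ⊢ p1, p1
    [WL] p1, p1 ⊢ p1
      [Ax] p1 ⊢ p1
  [WL] p0, (p0 → p0), p1 ⊢ p0
    [→L] p0, (p0 → p0) ⊢ p0
      [Ax] p0 ⊢ p0
      [Ax] p0 ⊢ p0

Result: YES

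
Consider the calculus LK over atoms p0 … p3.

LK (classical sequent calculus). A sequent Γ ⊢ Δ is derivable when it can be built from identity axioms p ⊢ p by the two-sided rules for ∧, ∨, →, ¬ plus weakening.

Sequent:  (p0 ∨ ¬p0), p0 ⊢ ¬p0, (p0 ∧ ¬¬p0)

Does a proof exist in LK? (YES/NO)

Derivation (root first):
[∧R] (p0 ∨ ¬p0), p0 ⊢ ¬p0, (p0 ∧ ¬¬p0)
  [∨L] p0, (p0 ∨ ¬p0) ⊢ p0
    [Ax] p0 ⊢ p0
    [¬L] p0, ¬p0 ⊢ 
      [Ax] p0 ⊢ p0
  [¬R]  ⊢ ¬p0, ¬¬p0
    [¬L] ¬p0 ⊢ ¬p0
      [¬R]  ⊢ p0, ¬p0
        [Ax] p0 ⊢ p0

Result: YES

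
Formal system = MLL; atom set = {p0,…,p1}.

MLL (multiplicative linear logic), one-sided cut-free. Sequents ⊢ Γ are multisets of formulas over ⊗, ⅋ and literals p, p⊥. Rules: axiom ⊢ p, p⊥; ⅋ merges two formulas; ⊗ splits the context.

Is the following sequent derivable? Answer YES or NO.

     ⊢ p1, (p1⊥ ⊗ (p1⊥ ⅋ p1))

Derivation (root first):
[⊗]  ⊢ p1, (p1⊥ ⊗ (p1⊥ ⅋ p1))
  [Ax]  ⊢ p1, p1⊥
  [⅋]  ⊢ (p1⊥ ⅋ p1)
    [Ax]  ⊢ p1, p1⊥

Result: YES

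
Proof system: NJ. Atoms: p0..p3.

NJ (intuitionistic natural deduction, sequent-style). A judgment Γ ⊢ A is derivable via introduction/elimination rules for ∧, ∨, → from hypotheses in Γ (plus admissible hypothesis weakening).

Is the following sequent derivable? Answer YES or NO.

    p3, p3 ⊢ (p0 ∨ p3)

Proof tree:
[Wk] p3, p3 ⊢ (p0 ∨ p3)
  [∨I₂] p3 ⊢ (p0 ∨ p3)
    [Ax] p3 ⊢ p3

Result: YES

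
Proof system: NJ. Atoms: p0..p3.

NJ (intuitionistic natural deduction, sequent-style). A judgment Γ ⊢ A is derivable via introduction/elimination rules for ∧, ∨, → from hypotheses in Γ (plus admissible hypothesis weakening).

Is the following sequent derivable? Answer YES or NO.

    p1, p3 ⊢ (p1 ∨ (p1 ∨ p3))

Derivation trace:
[∨I₂] p1, p3 ⊢ (p1 ∨ (p1 ∨ p3))
  [Wk] p1, p3 ⊢ (p1 ∨ p3)
    [∨I₁] p1 ⊢ (p1 ∨ p3)
      [Ax] p1 ⊢ p1

Result: YES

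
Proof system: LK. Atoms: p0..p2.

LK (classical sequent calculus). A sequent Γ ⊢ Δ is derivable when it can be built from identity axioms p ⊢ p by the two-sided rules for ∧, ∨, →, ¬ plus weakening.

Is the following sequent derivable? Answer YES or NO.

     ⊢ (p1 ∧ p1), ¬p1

Derivation trace:
[¬R]  ⊢ (p1 ∧ p1), ¬p1
  [∧R] p1 ⊢ (p1 ∧ p1)
    [Ax] p1 ⊢ p1
    [Ax] p1 ⊢ p1

Result: YES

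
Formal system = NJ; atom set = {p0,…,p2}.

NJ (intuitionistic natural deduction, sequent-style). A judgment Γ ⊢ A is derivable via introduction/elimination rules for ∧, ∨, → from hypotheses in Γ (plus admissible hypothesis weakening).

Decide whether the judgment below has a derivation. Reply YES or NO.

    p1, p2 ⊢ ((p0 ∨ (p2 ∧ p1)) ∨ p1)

Derivation trace:
[∨I₁] p1, p2 ⊢ ((p0 ∨ (p2 ∧ p1)) ∨ p1)
  [∨I₂] p1, p2 ⊢ (p0 ∨ (p2 ∧ p1))
    [∧I] p1, p2 ⊢ (p2 ∧ p1)
      [Ax] p2 ⊢ p2
      [Ax] p1 ⊢ p1

Result: YES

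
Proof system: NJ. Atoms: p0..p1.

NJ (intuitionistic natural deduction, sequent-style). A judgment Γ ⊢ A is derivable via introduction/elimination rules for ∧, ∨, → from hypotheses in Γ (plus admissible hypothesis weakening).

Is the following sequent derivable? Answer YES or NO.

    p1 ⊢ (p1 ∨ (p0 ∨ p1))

Proof tree:
[∨I₂] p1 ⊢ (p1 ∨ (p0 ∨ p1))
  [∨I₂] p1 ⊢ (p0 ∨ p1)
    [Ax] p1 ⊢ p1

Result: YES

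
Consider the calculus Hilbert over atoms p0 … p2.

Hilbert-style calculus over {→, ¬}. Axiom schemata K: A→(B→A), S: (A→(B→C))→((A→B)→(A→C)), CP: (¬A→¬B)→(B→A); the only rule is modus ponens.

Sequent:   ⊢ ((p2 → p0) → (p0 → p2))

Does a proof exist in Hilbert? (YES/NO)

Truth-table refutation:
  v=000: Γ:[] Δ:[((p2 → p0) → (p0 → p2))=T] refutes=False
  v=001: Γ:[] Δ:[((p2 → p0) → (p0 → p2))=T] refutes=False
  v=010: Γ:[] Δ:[((p2 → p0) → (p0 → p2))=T] refutes=False
  v=011: Γ:[] Δ:[((p2 → p0) → (p0 → p2))=T] refutes=False
  v=100: Γ:[] Δ:[((p2 → p0) → (p0 → p2))=F] refutes=True  ← countermodel

Result: NO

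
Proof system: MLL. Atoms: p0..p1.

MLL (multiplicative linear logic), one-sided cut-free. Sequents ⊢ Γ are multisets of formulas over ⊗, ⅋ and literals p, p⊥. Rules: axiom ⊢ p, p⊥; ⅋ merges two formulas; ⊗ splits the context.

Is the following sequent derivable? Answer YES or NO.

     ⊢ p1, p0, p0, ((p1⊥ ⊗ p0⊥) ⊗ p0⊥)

Derivation (root first):
[⊗]  ⊢ p1, p0, p0, ((p1⊥ ⊗ p0⊥) ⊗ p0⊥)
  [⊗]  ⊢ p1, p0, (p1⊥ ⊗ p0⊥)
    [Ax]  ⊢ p1, p1⊥
    [Ax]  ⊢ p0, p0⊥
  [Ax]  ⊢ p0, p0⊥

Result: YES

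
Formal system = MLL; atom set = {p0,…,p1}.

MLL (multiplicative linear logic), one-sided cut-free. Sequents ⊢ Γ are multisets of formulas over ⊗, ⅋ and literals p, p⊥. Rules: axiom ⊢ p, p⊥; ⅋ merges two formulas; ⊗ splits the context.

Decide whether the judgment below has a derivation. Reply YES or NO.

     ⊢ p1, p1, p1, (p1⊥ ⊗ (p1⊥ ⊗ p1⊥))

Derivation trace:
[⊗]  ⊢ p1, p1, p1, (p1⊥ ⊗ (p1⊥ ⊗ p1⊥))
  [Ax]  ⊢ p1, p1⊥
  [⊗]  ⊢ p1, p1, (p1⊥ ⊗ p1⊥)
    [Ax]  ⊢ p1, p1⊥
    [Ax]  ⊢ p1, p1⊥

Result: YES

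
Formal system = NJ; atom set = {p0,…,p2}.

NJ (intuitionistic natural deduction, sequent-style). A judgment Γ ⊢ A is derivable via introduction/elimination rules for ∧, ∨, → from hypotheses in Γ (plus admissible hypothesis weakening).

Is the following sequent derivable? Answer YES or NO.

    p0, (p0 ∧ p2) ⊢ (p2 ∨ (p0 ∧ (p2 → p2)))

Proof tree:
[∨I₂] p0, (p0 ∧ p2) ⊢ (p2 ∨ (p0 ∧ (p2 → p2)))
  [Wk] p0, (p0 ∧ p2) ⊢ (p0 ∧ (p2 → p2))
    [∧I] p0 ⊢ (p0 ∧ (p2 → p2))
      [Ax] p0 ⊢ p0
      [→I]  ⊢ (p2 → p2)
        [Ax] p2 ⊢ p2

Result: YES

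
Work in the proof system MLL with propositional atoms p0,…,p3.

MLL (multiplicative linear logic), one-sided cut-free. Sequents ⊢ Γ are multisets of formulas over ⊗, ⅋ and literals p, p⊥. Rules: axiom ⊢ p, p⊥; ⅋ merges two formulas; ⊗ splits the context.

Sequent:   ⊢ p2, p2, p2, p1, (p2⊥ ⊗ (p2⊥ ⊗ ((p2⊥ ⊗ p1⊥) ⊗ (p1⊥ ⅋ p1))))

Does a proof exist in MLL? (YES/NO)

Proof tree:
[⊗]  ⊢ p2, p2, p2, p1, (p2⊥ ⊗ (p2⊥ ⊗ ((p2⊥ ⊗ p1⊥) ⊗ (p1⊥ ⅋ p1))))
  [Ax]  ⊢ p2, p2⊥
  [⊗]  ⊢ p2, p2, p1, (p2⊥ ⊗ ((p2⊥ ⊗ p1⊥) ⊗ (p1⊥ ⅋ p1)))
    [Ax]  ⊢ p2, p2⊥
    [⊗]  ⊢ p2, p1, ((p2⊥ ⊗ p1⊥) ⊗ (p1⊥ ⅋ p1))
      [⊗]  ⊢ p2, p1, (p2⊥ ⊗ p1⊥)
        [Ax]  ⊢ p2, p2⊥
        [Ax]  ⊢ p1, p1⊥
      [⅋]  ⊢ (p1⊥ ⅋ p1)
        [Ax]  ⊢ p1, p1⊥

Result: YES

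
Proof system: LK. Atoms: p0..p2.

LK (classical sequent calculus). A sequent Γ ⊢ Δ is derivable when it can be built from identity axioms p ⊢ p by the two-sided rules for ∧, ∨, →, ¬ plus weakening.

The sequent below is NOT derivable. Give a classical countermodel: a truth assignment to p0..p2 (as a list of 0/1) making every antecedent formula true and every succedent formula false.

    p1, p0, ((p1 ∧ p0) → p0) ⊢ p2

Search for a countermodel by truth-table:
  v=000: Γ:[p1=F, p0=F, ((p1 ∧ p0) → p0)=T] Δ:[p2=F] refutes=False
  v=001: Γ:[p1=F, p0=F, ((p1 ∧ p0) → p0)=T] Δ:[p2=T] refutes=False
  v=010: Γ:[p1=T, p0=F, ((p1 ∧ p0) → p0)=T] Δ:[p2=F] refutes=False
  v=011: Γ:[p1=T, p0=F, ((p1 ∧ p0) → p0)=T] Δ:[p2=T] refutes=False
  v=100: Γ:[p1=F, p0=T, ((p1 ∧ p0) → p0)=T] Δ:[p2=F] refutes=False
  v=101: Γ:[p1=F, p0=T, ((p1 ∧ p0) → p0)=T] Δ:[p2=T] refutes=False
  v=110: Γ:[p1=T, p0=T, ((p1 ∧ p0) → p0)=T] Δ:[p2=F] refutes=True  ← countermodel

Result: [1, 1, 0]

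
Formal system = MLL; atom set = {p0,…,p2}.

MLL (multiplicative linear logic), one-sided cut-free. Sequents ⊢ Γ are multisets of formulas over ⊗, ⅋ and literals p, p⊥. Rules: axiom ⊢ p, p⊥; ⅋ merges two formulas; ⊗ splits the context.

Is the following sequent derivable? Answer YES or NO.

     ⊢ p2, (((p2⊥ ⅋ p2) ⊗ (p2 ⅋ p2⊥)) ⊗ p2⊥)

Derivation trace:
[⊗]  ⊢ p2, (((p2⊥ ⅋ p2) ⊗ (p2 ⅋ p2⊥)) ⊗ p2⊥)
  [⊗]  ⊢ ((p2⊥ ⅋ p2) ⊗ (p2 ⅋ p2⊥))
    [⅋]  ⊢ (p2⊥ ⅋ p2)
      [Ax]  ⊢ p2, p2⊥
    [⅋]  ⊢ (p2 ⅋ p2⊥)
      [Ax]  ⊢ p2, p2⊥
  [Ax]  ⊢ p2, p2⊥

Result: YES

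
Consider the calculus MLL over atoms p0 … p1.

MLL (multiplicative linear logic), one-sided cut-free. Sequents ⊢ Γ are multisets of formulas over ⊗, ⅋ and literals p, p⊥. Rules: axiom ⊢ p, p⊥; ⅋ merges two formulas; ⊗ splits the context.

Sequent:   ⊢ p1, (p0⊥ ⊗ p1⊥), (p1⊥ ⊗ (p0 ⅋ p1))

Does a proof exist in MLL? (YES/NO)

Derivation trace:
[⊗]  ⊢ p1, (p0⊥ ⊗ p1⊥), (p1⊥ ⊗ (p0 ⅋ p1))
  [Ax]  ⊢ p1, p1⊥
  [⅋]  ⊢ (p0⊥ ⊗ p1⊥), (p0 ⅋ p1)
    [⊗]  ⊢ p0, p1, (p0⊥ ⊗ p1⊥)
      [Ax]  ⊢ p0, p0⊥
      [Ax]  ⊢ p1, p1⊥

Result: YES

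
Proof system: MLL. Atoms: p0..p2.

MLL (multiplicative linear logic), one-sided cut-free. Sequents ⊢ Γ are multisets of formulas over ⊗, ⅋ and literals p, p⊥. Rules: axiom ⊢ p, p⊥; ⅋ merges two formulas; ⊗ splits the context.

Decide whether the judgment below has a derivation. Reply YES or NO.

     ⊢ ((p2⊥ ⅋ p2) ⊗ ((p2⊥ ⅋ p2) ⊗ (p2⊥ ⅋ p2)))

Derivation (root first):
[⊗]  ⊢ ((p2⊥ ⅋ p2) ⊗ ((p2⊥ ⅋ p2) ⊗ (p2⊥ ⅋ p2)))
  [⅋]  ⊢ (p2⊥ ⅋ p2)
    [Ax]  ⊢ p2, p2⊥
  [⊗]  ⊢ ((p2⊥ ⅋ p2) ⊗ (p2⊥ ⅋ p2))
    [⅋]  ⊢ (p2⊥ ⅋ p2)
      [Ax]  ⊢ p2, p2⊥
    [⅋]  ⊢ (p2⊥ ⅋ p2)
      [Ax]  ⊢ p2, p2⊥

Result: YES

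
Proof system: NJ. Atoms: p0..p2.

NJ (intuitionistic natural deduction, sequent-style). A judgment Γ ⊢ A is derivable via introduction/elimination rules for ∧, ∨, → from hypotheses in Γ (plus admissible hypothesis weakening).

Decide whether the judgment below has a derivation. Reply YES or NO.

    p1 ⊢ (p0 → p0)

Proof tree:
[Wk] p1 ⊢ (p0 → p0)
  [→I]  ⊢ (p0 → p0)
    [Ax] p0 ⊢ p0

Result: YES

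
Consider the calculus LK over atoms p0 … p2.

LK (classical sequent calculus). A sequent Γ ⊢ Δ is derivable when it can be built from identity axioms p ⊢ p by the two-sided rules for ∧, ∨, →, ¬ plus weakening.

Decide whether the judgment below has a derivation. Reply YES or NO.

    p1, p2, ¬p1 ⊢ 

Derivation (root first):
[¬L] p1, p2, ¬p1 ⊢ 
  [WL] p1, p2 ⊢ p1
    [Ax] p1 ⊢ p1

Result: YES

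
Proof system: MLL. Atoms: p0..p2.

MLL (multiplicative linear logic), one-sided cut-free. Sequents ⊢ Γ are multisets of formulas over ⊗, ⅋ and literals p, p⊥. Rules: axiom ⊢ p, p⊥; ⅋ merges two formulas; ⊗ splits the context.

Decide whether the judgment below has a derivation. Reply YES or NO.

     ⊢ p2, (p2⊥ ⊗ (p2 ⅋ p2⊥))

Derivation trace:
[⊗]  ⊢ p2, (p2⊥ ⊗ (p2 ⅋ p2⊥))
  [Ax]  ⊢ p2, p2⊥
  [⅋]  ⊢ (p2 ⅋ p2⊥)
    [Ax]  ⊢ p2, p2⊥

Result: YES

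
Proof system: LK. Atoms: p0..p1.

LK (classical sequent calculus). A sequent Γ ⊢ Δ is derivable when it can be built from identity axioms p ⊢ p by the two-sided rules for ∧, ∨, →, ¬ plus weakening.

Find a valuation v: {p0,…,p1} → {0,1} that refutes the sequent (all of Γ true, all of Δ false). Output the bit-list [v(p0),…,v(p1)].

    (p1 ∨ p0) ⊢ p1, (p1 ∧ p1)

Search for a countermodel by truth-table:
  v=00: Γ:[(p1 ∨ p0)=F] Δ:[p1=F, (p1 ∧ p1)=F] refutes=False
  v=01: Γ:[(p1 ∨ p0)=T] Δ:[p1=T, (p1 ∧ p1)=T] refutes=False
  v=10: Γ:[(p1 ∨ p0)=T] Δ:[p1=F, (p1 ∧ p1)=F] refutes=True  ← countermodel

Result: [1, 0]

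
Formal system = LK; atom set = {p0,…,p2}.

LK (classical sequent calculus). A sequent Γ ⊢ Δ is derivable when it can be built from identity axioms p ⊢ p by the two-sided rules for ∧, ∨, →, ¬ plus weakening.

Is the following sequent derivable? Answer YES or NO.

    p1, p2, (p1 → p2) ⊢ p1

Derivation (root first):
[→L] p1, p2, (p1 → p2) ⊢ p1
  [WL] p1, p2 ⊢ p1
    [Ax] p1 ⊢ p1
  [WL] p1, p2 ⊢ p1
    [Ax] p1 ⊢ p1

Result: YES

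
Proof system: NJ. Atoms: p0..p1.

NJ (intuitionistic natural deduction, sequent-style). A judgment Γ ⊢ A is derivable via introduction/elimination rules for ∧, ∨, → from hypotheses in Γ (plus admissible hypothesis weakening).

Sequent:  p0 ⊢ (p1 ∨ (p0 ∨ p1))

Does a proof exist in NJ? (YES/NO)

Derivation (root first):
[∨I₂] p0 ⊢ (p1 ∨ (p0 ∨ p1))
  [∨I₁] p0 ⊢ (p0 ∨ p1)
    [Ax] p0 ⊢ p0

Result: YES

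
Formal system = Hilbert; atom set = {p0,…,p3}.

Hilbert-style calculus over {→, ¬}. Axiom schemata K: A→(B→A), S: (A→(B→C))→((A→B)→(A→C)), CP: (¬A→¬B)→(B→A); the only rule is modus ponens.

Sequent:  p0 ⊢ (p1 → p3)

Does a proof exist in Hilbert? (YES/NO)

Enumerate valuations to refute Γ ⊢ Δ:
  v=0000: Γ:[p0=F] Δ:[(p1 → p3)=T] refutes=False
  v=0001: Γ:[p0=F] Δ:[(p1 → p3)=T] refutes=False
  v=0010: Γ:[p0=F] Δ:[(p1 → p3)=T] refutes=False
  v=0011: Γ:[p0=F] Δ:[(p1 → p3)=T] refutes=False
  v=0100: Γ:[p0=F] Δ:[(p1 → p3)=F] refutes=False
  v=0101: Γ:[p0=F] Δ:[(p1 → p3)=T] refutes=False
  v=0110: Γ:[p0=F] Δ:[(p1 → p3)=F] refutes=False
  v=0111: Γ:[p0=F] Δ:[(p1 → p3)=T] refutes=False
  v=1000: Γ:[p0=T] Δ:[(p1 → p3)=T] refutes=False
  v=1001: Γ:[p0=T] Δ:[(p1 → p3)=T] refutes=False
  v=1010: Γ:[p0=T] Δ:[(p1 → p3)=T] refutes=False
  v=1011: Γ:[p0=T] Δ:[(p1 → p3)=T] refutes=False
  v=1100: Γ:[p0=T] Δ:[(p1 → p3)=F] refutes=True  ← countermodel

Result: NO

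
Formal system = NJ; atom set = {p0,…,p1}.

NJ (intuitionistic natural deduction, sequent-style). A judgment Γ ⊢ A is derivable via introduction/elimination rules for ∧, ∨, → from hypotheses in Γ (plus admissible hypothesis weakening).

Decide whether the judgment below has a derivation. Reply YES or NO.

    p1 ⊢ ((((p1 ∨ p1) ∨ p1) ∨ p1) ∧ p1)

Proof tree:
[∧I] p1 ⊢ ((((p1 ∨ p1) ∨ p1) ∨ p1) ∧ p1)
  [∨I₁] p1 ⊢ (((p1 ∨ p1) ∨ p1) ∨ p1)
    [∨I₁] p1 ⊢ ((p1 ∨ p1) ∨ p1)
      [∨I₁] p1 ⊢ (p1 ∨ p1)
        [Ax] p1 ⊢ p1
  [Ax] p1 ⊢ p1

Result: YES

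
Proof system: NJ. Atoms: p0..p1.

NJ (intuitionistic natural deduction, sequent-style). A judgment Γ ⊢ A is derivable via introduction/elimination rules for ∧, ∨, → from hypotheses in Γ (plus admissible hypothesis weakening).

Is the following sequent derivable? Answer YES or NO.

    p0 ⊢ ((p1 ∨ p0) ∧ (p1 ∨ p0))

Derivation trace:
[∧I] p0 ⊢ ((p1 ∨ p0) ∧ (p1 ∨ p0))
  [∨I₂] p0 ⊢ (p1 ∨ p0)
    [Ax] p0 ⊢ p0
  [∨I₂] p0 ⊢ (p1 ∨ p0)
    [Ax] p0 ⊢ p0

Result: YES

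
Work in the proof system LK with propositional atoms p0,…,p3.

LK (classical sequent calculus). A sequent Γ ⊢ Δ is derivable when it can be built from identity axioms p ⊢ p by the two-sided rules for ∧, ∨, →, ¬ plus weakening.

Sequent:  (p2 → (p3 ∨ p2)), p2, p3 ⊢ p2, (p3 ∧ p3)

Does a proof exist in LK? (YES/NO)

Derivation trace:
[∧R] (p2 → (p3 ∨ p2)), p2, p3 ⊢ p2, (p3 ∧ p3)
  [Ax] p3 ⊢ p3
  [→L] p2, (p2 → (p3 ∨ p2)) ⊢ p2, p3
    [Ax] p2 ⊢ p2
    [∨L] (p3 ∨ p2) ⊢ p2, p3
      [Ax] p3 ⊢ p3
      [Ax] p2 ⊢ p2

Result: YES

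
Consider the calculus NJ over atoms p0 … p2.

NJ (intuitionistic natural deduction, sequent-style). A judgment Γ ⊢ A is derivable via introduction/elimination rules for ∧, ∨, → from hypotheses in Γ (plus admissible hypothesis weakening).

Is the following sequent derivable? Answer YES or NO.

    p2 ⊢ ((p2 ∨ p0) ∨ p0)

Proof tree:
[∨I₁] p2 ⊢ ((p2 ∨ p0) ∨ p0)
  [∨I₁] p2 ⊢ (p2 ∨ p0)
    [Ax] p2 ⊢ p2

Result: YES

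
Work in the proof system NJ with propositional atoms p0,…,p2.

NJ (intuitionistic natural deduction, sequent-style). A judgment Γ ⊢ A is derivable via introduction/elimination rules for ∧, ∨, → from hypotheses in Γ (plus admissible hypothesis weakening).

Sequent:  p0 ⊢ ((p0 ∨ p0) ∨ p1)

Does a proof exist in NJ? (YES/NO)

Proof tree:
[∨I₁] p0 ⊢ ((p0 ∨ p0) ∨ p1)
  [∨I₁] p0 ⊢ (p0 ∨ p0)
    [Ax] p0 ⊢ p0

Result: YES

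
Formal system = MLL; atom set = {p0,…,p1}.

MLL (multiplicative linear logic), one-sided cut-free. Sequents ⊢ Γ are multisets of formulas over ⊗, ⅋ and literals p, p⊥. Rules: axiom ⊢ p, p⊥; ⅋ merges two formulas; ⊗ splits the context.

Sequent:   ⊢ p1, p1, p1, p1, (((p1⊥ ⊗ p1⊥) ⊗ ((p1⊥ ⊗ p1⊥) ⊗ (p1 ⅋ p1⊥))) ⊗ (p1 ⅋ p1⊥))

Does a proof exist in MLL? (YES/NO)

Proof tree:
[⊗]  ⊢ p1, p1, p1, p1, (((p1⊥ ⊗ p1⊥) ⊗ ((p1⊥ ⊗ p1⊥) ⊗ (p1 ⅋ p1⊥))) ⊗ (p1 ⅋ p1⊥))
  [⊗]  ⊢ p1, p1, p1, p1, ((p1⊥ ⊗ p1⊥) ⊗ ((p1⊥ ⊗ p1⊥) ⊗ (p1 ⅋ p1⊥)))
    [⊗]  ⊢ p1, p1, (p1⊥ ⊗ p1⊥)
      [Ax]  ⊢ p1, p1⊥
      [Ax]  ⊢ p1, p1⊥
    [⊗]  ⊢ p1, p1, ((p1⊥ ⊗ p1⊥) ⊗ (p1 ⅋ p1⊥))
      [⊗]  ⊢ p1, p1, (p1⊥ ⊗ p1⊥)
        [Ax]  ⊢ p1, p1⊥
        [Ax]  ⊢ p1, p1⊥
      [⅋]  ⊢ (p1 ⅋ p1⊥)
        [Ax]  ⊢ p1, p1⊥
  [⅋]  ⊢ (p1 ⅋ p1⊥)
    [Ax]  ⊢ p1, p1⊥

Result: YES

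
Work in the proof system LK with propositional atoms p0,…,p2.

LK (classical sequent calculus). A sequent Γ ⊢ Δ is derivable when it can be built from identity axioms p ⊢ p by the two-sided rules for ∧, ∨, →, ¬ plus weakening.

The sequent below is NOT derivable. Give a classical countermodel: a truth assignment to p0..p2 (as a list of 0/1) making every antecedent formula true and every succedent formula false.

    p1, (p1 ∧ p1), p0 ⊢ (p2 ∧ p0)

Search for a countermodel by truth-table:
  v=000: Γ:[p1=F, (p1 ∧ p1)=F, p0=F] Δ:[(p2 ∧ p0)=F] refutes=False
  v=001: Γ:[p1=F, (p1 ∧ p1)=F, p0=F] Δ:[(p2 ∧ p0)=F] refutes=False
  v=010: Γ:[p1=T, (p1 ∧ p1)=T, p0=F] Δ:[(p2 ∧ p0)=F] refutes=False
  v=011: Γ:[p1=T, (p1 ∧ p1)=T, p0=F] Δ:[(p2 ∧ p0)=F] refutes=False
  v=100: Γ:[p1=F, (p1 ∧ p1)=F, p0=T] Δ:[(p2 ∧ p0)=F] refutes=False
  v=101: Γ:[p1=F, (p1 ∧ p1)=F, p0=T] Δ:[(p2 ∧ p0)=T] refutes=False
  v=110: Γ:[p1=T, (p1 ∧ p1)=T, p0=T] Δ:[(p2 ∧ p0)=F] refutes=True  ← countermodel

Result: [1, 1, 0]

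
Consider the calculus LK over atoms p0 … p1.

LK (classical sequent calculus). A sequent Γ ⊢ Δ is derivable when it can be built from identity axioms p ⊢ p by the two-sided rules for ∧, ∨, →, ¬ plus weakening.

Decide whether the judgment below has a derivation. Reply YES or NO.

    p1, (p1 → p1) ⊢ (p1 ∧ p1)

Proof tree:
[∧R] p1, (p1 → p1) ⊢ (p1 ∧ p1)
  [Ax] p1 ⊢ p1
  [→L] p1, (p1 → p1) ⊢ p1
    [Ax] p1 ⊢ p1
    [Ax] p1 ⊢ p1

Result: YES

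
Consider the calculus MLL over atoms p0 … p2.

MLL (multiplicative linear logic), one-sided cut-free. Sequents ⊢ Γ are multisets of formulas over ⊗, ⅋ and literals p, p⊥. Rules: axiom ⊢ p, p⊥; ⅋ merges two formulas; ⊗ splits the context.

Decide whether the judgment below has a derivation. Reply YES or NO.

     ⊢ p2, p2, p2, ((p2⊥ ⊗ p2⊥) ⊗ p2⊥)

Derivation (root first):
[⊗]  ⊢ p2, p2, p2, ((p2⊥ ⊗ p2⊥) ⊗ p2⊥)
  [⊗]  ⊢ p2, p2, (p2⊥ ⊗ p2⊥)
    [Ax]  ⊢ p2, p2⊥
    [Ax]  ⊢ p2, p2⊥
  [Ax]  ⊢ p2, p2⊥

Result: YES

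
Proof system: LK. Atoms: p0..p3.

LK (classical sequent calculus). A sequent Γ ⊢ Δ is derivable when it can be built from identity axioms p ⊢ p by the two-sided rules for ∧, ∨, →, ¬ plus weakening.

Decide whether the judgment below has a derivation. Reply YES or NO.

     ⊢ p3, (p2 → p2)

Derivation trace:
[→R]  ⊢ p3, (p2 → p2)
  [WR] p2 ⊢ p2, p3
    [Ax] p2 ⊢ p2

Result: YES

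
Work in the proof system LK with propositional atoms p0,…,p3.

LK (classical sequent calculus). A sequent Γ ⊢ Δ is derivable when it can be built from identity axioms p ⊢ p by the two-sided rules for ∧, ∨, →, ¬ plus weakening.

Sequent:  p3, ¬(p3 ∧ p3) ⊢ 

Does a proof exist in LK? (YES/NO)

Proof tree:
[¬L] p3, ¬(p3 ∧ p3) ⊢ 
  [∧R] p3 ⊢ (p3 ∧ p3)
    [Ax] p3 ⊢ p3
    [Ax] p3 ⊢ p3

Result: YES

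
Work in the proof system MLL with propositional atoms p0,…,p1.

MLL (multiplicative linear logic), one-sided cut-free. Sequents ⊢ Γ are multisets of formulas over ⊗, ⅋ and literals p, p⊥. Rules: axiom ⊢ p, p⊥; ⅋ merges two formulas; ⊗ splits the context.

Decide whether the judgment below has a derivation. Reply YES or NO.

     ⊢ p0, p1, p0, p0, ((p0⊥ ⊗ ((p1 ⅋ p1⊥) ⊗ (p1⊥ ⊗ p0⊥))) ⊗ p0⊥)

Derivation (root first):
[⊗]  ⊢ p0, p1, p0, p0, ((p0⊥ ⊗ ((p1 ⅋ p1⊥) ⊗ (p1⊥ ⊗ p0⊥))) ⊗ p0⊥)
  [⊗]  ⊢ p0, p1, p0, (p0⊥ ⊗ ((p1 ⅋ p1⊥) ⊗ (p1⊥ ⊗ p0⊥)))
    [Ax]  ⊢ p0, p0⊥
    [⊗]  ⊢ p1, p0, ((p1 ⅋ p1⊥) ⊗ (p1⊥ ⊗ p0⊥))
      [⅋]  ⊢ (p1 ⅋ p1⊥)
        [Ax]  ⊢ p1, p1⊥
      [⊗]  ⊢ p1, p0, (p1⊥ ⊗ p0⊥)
        [Ax]  ⊢ p1, p1⊥
        [Ax]  ⊢ p0, p0⊥
  [Ax]  ⊢ p0, p0⊥

Result: YES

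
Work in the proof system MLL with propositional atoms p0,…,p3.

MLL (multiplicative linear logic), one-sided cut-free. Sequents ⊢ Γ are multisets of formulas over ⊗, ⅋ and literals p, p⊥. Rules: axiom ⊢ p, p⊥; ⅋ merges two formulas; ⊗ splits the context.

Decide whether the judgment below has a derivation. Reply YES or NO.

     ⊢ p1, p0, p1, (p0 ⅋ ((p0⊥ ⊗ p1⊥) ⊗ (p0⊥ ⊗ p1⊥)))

Proof tree:
[⅋]  ⊢ p1, p0, p1, (p0 ⅋ ((p0⊥ ⊗ p1⊥) ⊗ (p0⊥ ⊗ p1⊥)))
  [⊗]  ⊢ p0, p1, p0, p1, ((p0⊥ ⊗ p1⊥) ⊗ (p0⊥ ⊗ p1⊥))
    [⊗]  ⊢ p0, p1, (p0⊥ ⊗ p1⊥)
      [Ax]  ⊢ p0, p0⊥
      [Ax]  ⊢ p1, p1⊥
    [⊗]  ⊢ p0, p1, (p0⊥ ⊗ p1⊥)
      [Ax]  ⊢ p0, p0⊥
      [Ax]  ⊢ p1, p1⊥

Result: YES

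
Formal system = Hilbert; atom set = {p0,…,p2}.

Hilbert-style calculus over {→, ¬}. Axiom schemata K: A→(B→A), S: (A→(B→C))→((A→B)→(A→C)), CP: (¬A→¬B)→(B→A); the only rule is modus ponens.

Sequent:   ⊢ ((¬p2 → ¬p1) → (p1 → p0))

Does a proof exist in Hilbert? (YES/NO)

Truth-table refutation:
  v=000: Γ:[] Δ:[((¬p2 → ¬p1) → (p1 → p0))=T] refutes=False
  v=001: Γ:[] Δ:[((¬p2 → ¬p1) → (p1 → p0))=T] refutes=False
  v=010: Γ:[] Δ:[((¬p2 → ¬p1) → (p1 → p0))=T] refutes=False
  v=011: Γ:[] Δ:[((¬p2 → ¬p1) → (p1 → p0))=F] refutes=True  ← countermodel

Result: NO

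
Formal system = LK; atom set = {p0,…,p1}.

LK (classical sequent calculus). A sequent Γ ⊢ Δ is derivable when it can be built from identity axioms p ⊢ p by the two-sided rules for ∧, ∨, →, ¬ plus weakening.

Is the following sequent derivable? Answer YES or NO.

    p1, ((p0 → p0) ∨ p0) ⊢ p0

Search for a countermodel by truth-table:
  v=00: Γ:[p1=F, ((p0 → p0) ∨ p0)=T] Δ:[p0=F] refutes=False
  v=01: Γ:[p1=T, ((p0 → p0) ∨ p0)=T] Δ:[p0=F] refutes=True  ← countermodel

Result: NO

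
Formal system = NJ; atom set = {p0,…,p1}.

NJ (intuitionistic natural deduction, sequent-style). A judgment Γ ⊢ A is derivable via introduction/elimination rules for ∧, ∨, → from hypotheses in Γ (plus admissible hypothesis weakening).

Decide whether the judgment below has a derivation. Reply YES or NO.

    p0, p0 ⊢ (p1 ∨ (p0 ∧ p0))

Derivation (root first):
[Wk] p0, p0 ⊢ (p1 ∨ (p0 ∧ p0))
  [∨I₂] p0 ⊢ (p1 ∨ (p0 ∧ p0))
    [∧I] p0 ⊢ (p0 ∧ p0)
      [Ax] p0 ⊢ p0
      [Ax] p0 ⊢ p0

Result: YES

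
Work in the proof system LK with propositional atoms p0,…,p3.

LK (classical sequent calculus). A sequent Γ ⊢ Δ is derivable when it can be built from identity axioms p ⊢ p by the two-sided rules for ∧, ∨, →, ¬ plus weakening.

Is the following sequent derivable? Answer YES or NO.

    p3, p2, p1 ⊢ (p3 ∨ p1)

Proof tree:
[∨R] p3, p2, p1 ⊢ (p3 ∨ p1)
  [WR] p3, p2, p1 ⊢ p3, p1
    [WL] p3, p2, p1 ⊢ p3
      [WL] p3, p2 ⊢ p3
        [Ax] p3 ⊢ p3

Result: YES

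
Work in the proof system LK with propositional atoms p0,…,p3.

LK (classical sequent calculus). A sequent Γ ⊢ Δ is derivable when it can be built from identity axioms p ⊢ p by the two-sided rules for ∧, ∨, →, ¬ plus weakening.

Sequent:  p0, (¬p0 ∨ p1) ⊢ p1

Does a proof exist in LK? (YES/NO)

Derivation trace:
[∨L] p0, (¬p0 ∨ p1) ⊢ p1
  [¬L] p0, ¬p0 ⊢ 
    [Ax] p0 ⊢ p0
  [Ax] p1 ⊢ p1

Result: YES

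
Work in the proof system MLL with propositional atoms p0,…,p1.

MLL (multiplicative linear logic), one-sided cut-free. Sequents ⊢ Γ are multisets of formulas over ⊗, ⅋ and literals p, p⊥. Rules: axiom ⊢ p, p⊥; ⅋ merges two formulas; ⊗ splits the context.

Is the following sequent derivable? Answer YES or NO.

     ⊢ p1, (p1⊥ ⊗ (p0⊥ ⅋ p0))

Proof tree:
[⊗]  ⊢ p1, (p1⊥ ⊗ (p0⊥ ⅋ p0))
  [Ax]  ⊢ p1, p1⊥
  [⅋]  ⊢ (p0⊥ ⅋ p0)
    [Ax]  ⊢ p0, p0⊥

Result: YES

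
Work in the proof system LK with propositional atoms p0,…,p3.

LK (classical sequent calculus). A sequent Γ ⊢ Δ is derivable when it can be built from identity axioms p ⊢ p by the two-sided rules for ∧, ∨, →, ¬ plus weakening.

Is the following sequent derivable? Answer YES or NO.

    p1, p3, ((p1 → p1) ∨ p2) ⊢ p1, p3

Derivation trace:
[∨L] p1, p3, ((p1 → p1) ∨ p2) ⊢ p1, p3
  [→L] p1, (p1 → p1) ⊢ p1
    [Ax] p1 ⊢ p1
    [Ax] p1 ⊢ p1
  [WL] p3, p2 ⊢ p3
    [Ax] p3 ⊢ p3

Result: YES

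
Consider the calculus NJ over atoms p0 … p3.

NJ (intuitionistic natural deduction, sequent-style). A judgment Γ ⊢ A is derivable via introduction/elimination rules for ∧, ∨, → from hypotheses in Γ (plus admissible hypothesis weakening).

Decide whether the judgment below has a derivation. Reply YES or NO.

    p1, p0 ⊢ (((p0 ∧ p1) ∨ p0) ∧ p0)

Derivation (root first):
[∧I] p1, p0 ⊢ (((p0 ∧ p1) ∨ p0) ∧ p0)
  [∨I₁] p1, p0 ⊢ ((p0 ∧ p1) ∨ p0)
    [∧I] p1, p0 ⊢ (p0 ∧ p1)
      [Ax] p0 ⊢ p0
      [Ax] p1 ⊢ p1
  [Ax] p0 ⊢ p0

Result: YES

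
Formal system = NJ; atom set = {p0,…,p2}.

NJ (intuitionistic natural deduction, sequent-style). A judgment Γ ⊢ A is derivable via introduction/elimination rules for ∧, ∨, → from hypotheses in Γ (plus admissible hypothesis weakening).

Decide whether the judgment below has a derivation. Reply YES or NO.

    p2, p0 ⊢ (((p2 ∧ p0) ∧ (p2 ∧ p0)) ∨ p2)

Proof tree:
[∨I₁] p2, p0 ⊢ (((p2 ∧ p0) ∧ (p2 ∧ p0)) ∨ p2)
  [∧I] p2, p0 ⊢ ((p2 ∧ p0) ∧ (p2 ∧ p0))
    [∧I] p2, p0 ⊢ (p2 ∧ p0)
      [Ax] p2 ⊢ p2
      [Ax] p0 ⊢ p0
    [∧I] p2, p0 ⊢ (p2 ∧ p0)
      [Ax] p2 ⊢ p2
      [Ax] p0 ⊢ p0

Result: YES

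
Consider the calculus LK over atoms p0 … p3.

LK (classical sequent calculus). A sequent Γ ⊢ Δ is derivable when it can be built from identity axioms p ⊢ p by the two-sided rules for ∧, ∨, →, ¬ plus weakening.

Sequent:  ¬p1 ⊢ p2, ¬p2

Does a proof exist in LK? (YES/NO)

Derivation trace:
[¬L] ¬p1 ⊢ p2, ¬p2
  [WR]  ⊢ p2, ¬p2, p1
    [¬R]  ⊢ p2, ¬p2
      [Ax] p2 ⊢ p2

Result: YES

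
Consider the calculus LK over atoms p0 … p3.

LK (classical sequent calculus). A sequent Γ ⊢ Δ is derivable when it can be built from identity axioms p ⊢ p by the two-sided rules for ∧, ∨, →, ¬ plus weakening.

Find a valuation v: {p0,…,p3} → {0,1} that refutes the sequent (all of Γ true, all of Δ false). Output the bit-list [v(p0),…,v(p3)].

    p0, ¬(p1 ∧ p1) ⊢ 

Truth-table refutation:
  v=0000: Γ:[p0=F, ¬(p1 ∧ p1)=T] Δ:[] refutes=False
  v=0001: Γ:[p0=F, ¬(p1 ∧ p1)=T] Δ:[] refutes=False
  v=0010: Γ:[p0=F, ¬(p1 ∧ p1)=T] Δ:[] refutes=False
  v=0011: Γ:[p0=F, ¬(p1 ∧ p1)=T] Δ:[] refutes=False
  v=0100: Γ:[p0=F, ¬(p1 ∧ p1)=F] Δ:[] refutes=False
  v=0101: Γ:[p0=F, ¬(p1 ∧ p1)=F] Δ:[] refutes=False
  v=0110: Γ:[p0=F, ¬(p1 ∧ p1)=F] Δ:[] refutes=False
  v=0111: Γ:[p0=F, ¬(p1 ∧ p1)=F] Δ:[] refutes=False
  v=1000: Γ:[p0=T, ¬(p1 ∧ p1)=T] Δ:[] refutes=True  ← countermodel

Result: [1, 0, 0, 0]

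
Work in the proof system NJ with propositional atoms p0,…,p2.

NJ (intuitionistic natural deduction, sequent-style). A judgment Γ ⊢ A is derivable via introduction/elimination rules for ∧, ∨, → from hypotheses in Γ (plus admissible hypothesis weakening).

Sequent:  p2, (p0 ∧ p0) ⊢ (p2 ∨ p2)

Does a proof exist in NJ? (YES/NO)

Derivation trace:
[∨I₁] p2, (p0 ∧ p0) ⊢ (p2 ∨ p2)
  [Wk] p2, (p0 ∧ p0) ⊢ p2
    [Ax] p2 ⊢ p2

Result: YES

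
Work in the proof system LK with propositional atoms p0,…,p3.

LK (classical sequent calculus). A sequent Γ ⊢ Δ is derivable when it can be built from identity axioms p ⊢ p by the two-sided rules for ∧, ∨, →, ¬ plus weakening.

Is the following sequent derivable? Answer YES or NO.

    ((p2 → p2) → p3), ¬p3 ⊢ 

Derivation trace:
[¬L] ((p2 → p2) → p3), ¬p3 ⊢ 
  [→L] ((p2 → p2) → p3) ⊢ p3
    [→R]  ⊢ (p2 → p2)
      [Ax] p2 ⊢ p2
    [Ax] p3 ⊢ p3

Result: YES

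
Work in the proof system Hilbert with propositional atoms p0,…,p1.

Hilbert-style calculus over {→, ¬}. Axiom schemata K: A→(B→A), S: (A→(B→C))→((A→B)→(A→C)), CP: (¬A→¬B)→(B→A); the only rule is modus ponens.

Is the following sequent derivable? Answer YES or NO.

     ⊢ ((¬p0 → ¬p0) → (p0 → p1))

Truth-table refutation:
  v=00: Γ:[] Δ:[((¬p0 → ¬p0) → (p0 → p1))=T] refutes=False
  v=01: Γ:[] Δ:[((¬p0 → ¬p0) → (p0 → p1))=T] refutes=False
  v=10: Γ:[] Δ:[((¬p0 → ¬p0) → (p0 → p1))=F] refutes=True  ← countermodel

Result: NO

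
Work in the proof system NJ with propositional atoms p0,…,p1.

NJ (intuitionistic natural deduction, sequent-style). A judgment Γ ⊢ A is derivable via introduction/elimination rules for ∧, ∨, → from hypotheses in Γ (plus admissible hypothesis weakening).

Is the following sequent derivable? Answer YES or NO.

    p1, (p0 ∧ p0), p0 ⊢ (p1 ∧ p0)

Derivation trace:
[∧I] p1, (p0 ∧ p0), p0 ⊢ (p1 ∧ p0)
  [Wk] p1, (p0 ∧ p0) ⊢ p1
    [Ax] p1 ⊢ p1
  [Ax] p0 ⊢ p0

Result: YES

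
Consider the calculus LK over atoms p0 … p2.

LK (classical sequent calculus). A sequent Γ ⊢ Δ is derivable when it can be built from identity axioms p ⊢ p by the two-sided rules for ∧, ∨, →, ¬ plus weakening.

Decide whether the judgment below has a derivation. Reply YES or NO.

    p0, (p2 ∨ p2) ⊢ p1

Truth-table refutation:
  v=000: Γ:[p0=F, (p2 ∨ p2)=F] Δ:[p1=F] refutes=False
  v=001: Γ:[p0=F, (p2 ∨ p2)=T] Δ:[p1=F] refutes=False
  v=010: Γ:[p0=F, (p2 ∨ p2)=F] Δ:[p1=T] refutes=False
  v=011: Γ:[p0=F, (p2 ∨ p2)=T] Δ:[p1=T] refutes=False
  v=100: Γ:[p0=T, (p2 ∨ p2)=F] Δ:[p1=F] refutes=False
  v=101: Γ:[p0=T, (p2 ∨ p2)=T] Δ:[p1=F] refutes=True  ← countermodel

Result: NO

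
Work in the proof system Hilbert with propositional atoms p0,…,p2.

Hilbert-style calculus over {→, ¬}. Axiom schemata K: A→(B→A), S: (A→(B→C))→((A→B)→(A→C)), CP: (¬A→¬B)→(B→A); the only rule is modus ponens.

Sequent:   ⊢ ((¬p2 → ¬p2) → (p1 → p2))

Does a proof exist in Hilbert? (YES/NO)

Enumerate valuations to refute Γ ⊢ Δ:
  v=000: Γ:[] Δ:[((¬p2 → ¬p2) → (p1 → p2))=T] refutes=False
  v=001: Γ:[] Δ:[((¬p2 → ¬p2) → (p1 → p2))=T] refutes=False
  v=010: Γ:[] Δ:[((¬p2 → ¬p2) → (p1 → p2))=F] refutes=True  ← countermodel

Result: NO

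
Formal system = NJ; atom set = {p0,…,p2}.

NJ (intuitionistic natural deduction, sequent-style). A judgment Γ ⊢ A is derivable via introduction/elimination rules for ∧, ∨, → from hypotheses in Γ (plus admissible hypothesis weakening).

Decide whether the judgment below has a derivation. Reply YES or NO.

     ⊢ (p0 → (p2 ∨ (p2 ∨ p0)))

Derivation (root first):
[→I]  ⊢ (p0 → (p2 ∨ (p2 ∨ p0)))
  [∨I₂] p0 ⊢ (p2 ∨ (p2 ∨ p0))
    [∨I₂] p0 ⊢ (p2 ∨ p0)
      [Ax] p0 ⊢ p0

Result: YES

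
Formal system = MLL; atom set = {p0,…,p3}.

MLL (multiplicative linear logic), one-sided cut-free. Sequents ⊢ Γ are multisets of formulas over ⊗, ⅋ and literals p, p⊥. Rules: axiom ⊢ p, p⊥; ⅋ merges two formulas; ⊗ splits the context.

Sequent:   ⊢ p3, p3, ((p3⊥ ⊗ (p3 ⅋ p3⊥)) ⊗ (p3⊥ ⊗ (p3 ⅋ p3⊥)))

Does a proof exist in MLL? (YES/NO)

Derivation (root first):
[⊗]  ⊢ p3, p3, ((p3⊥ ⊗ (p3 ⅋ p3⊥)) ⊗ (p3⊥ ⊗ (p3 ⅋ p3⊥)))
  [⊗]  ⊢ p3, (p3⊥ ⊗ (p3 ⅋ p3⊥))
    [Ax]  ⊢ p3, p3⊥
    [⅋]  ⊢ (p3 ⅋ p3⊥)
      [Ax]  ⊢ p3, p3⊥
  [⊗]  ⊢ p3, (p3⊥ ⊗ (p3 ⅋ p3⊥))
    [Ax]  ⊢ p3, p3⊥
    [⅋]  ⊢ (p3 ⅋ p3⊥)
      [Ax]  ⊢ p3, p3⊥

Result: YES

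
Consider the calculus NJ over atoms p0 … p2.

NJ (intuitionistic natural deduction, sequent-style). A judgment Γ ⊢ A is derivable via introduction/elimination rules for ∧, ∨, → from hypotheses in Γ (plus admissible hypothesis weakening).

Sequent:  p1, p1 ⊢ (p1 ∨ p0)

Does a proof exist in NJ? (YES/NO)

Derivation (root first):
[Wk] p1, p1 ⊢ (p1 ∨ p0)
  [∨I₁] p1 ⊢ (p1 ∨ p0)
    [Ax] p1 ⊢ p1

Result: YES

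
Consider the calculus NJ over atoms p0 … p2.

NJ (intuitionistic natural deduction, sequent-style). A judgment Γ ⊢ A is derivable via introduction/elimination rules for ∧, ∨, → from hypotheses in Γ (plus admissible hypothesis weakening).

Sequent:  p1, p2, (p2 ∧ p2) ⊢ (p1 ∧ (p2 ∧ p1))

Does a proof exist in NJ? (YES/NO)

Proof tree:
[∧I] p1, p2, (p2 ∧ p2) ⊢ (p1 ∧ (p2 ∧ p1))
  [Ax] p1 ⊢ p1
  [Wk] p1, p2, (p2 ∧ p2) ⊢ (p2 ∧ p1)
    [∧I] p1, p2 ⊢ (p2 ∧ p1)
      [Ax] p2 ⊢ p2
      [Ax] p1 ⊢ p1

Result: YES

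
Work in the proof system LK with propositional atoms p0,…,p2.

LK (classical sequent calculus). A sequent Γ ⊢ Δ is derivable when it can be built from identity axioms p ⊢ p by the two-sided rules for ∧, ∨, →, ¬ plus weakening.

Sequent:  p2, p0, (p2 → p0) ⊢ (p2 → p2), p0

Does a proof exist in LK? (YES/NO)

Proof tree:
[→L] p2, p0, (p2 → p0) ⊢ (p2 → p2), p0
  [WL] p2, p0 ⊢ p2
    [Ax] p2 ⊢ p2
  [WR] p0 ⊢ (p2 → p2), p0
    [→R] p0 ⊢ (p2 → p2)
      [WL] p2, p0 ⊢ p2
        [Ax] p2 ⊢ p2

Result: YES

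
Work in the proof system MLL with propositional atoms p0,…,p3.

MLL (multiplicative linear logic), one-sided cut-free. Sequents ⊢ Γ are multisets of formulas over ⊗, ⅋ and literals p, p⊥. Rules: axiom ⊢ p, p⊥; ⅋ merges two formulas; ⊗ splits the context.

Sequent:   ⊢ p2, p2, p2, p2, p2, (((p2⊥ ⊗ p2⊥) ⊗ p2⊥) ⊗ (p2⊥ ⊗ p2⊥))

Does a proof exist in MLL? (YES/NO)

Derivation (root first):
[⊗]  ⊢ p2, p2, p2, p2, p2, (((p2⊥ ⊗ p2⊥) ⊗ p2⊥) ⊗ (p2⊥ ⊗ p2⊥))
  [⊗]  ⊢ p2, p2, p2, ((p2⊥ ⊗ p2⊥) ⊗ p2⊥)
    [⊗]  ⊢ p2, p2, (p2⊥ ⊗ p2⊥)
      [Ax]  ⊢ p2, p2⊥
      [Ax]  ⊢ p2, p2⊥
    [Ax]  ⊢ p2, p2⊥
  [⊗]  ⊢ p2, p2, (p2⊥ ⊗ p2⊥)
    [Ax]  ⊢ p2, p2⊥
    [Ax]  ⊢ p2, p2⊥

Result: YES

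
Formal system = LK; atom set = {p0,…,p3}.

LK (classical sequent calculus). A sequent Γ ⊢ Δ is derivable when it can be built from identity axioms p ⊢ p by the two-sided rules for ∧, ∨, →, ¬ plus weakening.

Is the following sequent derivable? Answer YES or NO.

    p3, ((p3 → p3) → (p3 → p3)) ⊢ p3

Derivation (root first):
[→L] p3, ((p3 → p3) → (p3 → p3)) ⊢ p3
  [→R]  ⊢ (p3 → p3)
    [Ax] p3 ⊢ p3
  [→L] p3, (p3 → p3) ⊢ p3
    [Ax] p3 ⊢ p3
    [Ax] p3 ⊢ p3

Result: YES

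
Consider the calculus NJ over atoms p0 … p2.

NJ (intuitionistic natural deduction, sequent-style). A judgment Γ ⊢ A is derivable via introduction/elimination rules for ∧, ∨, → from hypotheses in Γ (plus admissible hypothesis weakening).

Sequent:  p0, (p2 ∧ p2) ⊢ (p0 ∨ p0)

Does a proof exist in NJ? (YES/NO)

Derivation trace:
[Wk] p0, (p2 ∧ p2) ⊢ (p0 ∨ p0)
  [∨I₂] p0 ⊢ (p0 ∨ p0)
    [Ax] p0 ⊢ p0

Result: YES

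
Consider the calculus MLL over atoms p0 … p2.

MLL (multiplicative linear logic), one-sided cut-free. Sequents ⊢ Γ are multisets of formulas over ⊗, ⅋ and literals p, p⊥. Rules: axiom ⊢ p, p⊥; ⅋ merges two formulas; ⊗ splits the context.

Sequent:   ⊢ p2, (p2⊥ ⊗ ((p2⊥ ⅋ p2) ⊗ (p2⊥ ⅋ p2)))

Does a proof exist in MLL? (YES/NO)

Derivation (root first):
[⊗]  ⊢ p2, (p2⊥ ⊗ ((p2⊥ ⅋ p2) ⊗ (p2⊥ ⅋ p2)))
  [Ax]  ⊢ p2, p2⊥
  [⊗]  ⊢ ((p2⊥ ⅋ p2) ⊗ (p2⊥ ⅋ p2))
    [⅋]  ⊢ (p2⊥ ⅋ p2)
      [Ax]  ⊢ p2, p2⊥
    [⅋]  ⊢ (p2⊥ ⅋ p2)
      [Ax]  ⊢ p2, p2⊥

Result: YES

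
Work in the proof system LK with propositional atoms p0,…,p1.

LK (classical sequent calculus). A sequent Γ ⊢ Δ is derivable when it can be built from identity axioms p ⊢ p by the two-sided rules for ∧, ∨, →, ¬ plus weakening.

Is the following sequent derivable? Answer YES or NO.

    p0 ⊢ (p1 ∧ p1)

Enumerate valuations to refute Γ ⊢ Δ:
  v=00: Γ:[p0=F] Δ:[(p1 ∧ p1)=F] refutes=False
  v=01: Γ:[p0=F] Δ:[(p1 ∧ p1)=T] refutes=False
  v=10: Γ:[p0=T] Δ:[(p1 ∧ p1)=F] refutes=True  ← countermodel

Result: NO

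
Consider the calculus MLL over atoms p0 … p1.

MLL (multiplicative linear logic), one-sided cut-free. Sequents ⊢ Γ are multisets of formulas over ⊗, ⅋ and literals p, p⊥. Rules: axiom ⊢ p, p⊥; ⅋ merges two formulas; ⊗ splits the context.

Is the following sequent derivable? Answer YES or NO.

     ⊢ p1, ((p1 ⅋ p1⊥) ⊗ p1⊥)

Derivation trace:
[⊗]  ⊢ p1, ((p1 ⅋ p1⊥) ⊗ p1⊥)
  [⅋]  ⊢ (p1 ⅋ p1⊥)
    [Ax]  ⊢ p1, p1⊥
  [Ax]  ⊢ p1, p1⊥

Result: YES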